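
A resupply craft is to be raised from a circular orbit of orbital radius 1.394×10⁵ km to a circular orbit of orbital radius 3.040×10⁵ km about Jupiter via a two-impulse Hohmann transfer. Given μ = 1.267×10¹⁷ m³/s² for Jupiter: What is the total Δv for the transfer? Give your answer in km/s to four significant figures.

r₁ = 1.394×10⁵ km = 1.394×10⁸ m.
r₂ = 3.040×10⁵ km = 3.040×10⁸ m.
Transfer ellipse a_t = (r₁ + r₂)/2 = 2.217×10⁸ m.
At r₁: circular v_c1 = √(μ/r₁) = 30150 m/s; transfer-perijove v_p = √[μ(2/r₁ − 1/a_t)] = 35300 m/s.
Δv₁ = v_p − v_c1 = 5155 m/s.
At r₂: circular v_c2 = √(μ/r₂) = 20420 m/s; transfer-apojove v_a = √[μ(2/r₂ − 1/a_t)] = 16190 m/s.
Δv₂ = v_c2 − v_a = 4227 m/s.
Total Δv = Δv₁ + Δv₂ = 9382 m/s = 9.382 km/s.

Δv_total ≈ 9.382 km/s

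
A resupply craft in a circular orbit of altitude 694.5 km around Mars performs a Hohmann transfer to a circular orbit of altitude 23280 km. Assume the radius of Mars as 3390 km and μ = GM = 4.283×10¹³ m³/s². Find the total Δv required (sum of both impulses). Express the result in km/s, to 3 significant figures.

r₁ = 3390 + 694.5 = 4084.5 km = 4.0845×10⁶ m.
r₂ = 3390 + 23280 = 26670 km = 2.6670×10⁷ m.
Transfer ellipse a_t = (r₁ + r₂)/2 = 1.538×10⁷ m.
At r₁: circular v_c1 = √(μ/r₁) = 3238 m/s; transfer-periapsis v_p = √[μ(2/r₁ − 1/a_t)] = 4265 m/s.
Δv₁ = v_p − v_c1 = 1026 m/s.
At r₂: circular v_c2 = √(μ/r₂) = 1267 m/s; transfer-apoapsis v_a = √[μ(2/r₂ − 1/a_t)] = 653.1 m/s.
Δv₂ = v_c2 − v_a = 614.1 m/s.
Total Δv = Δv₁ + Δv₂ = 1641 m/s = 1.641 km/s.

Δv_total ≈ 1.64 km/s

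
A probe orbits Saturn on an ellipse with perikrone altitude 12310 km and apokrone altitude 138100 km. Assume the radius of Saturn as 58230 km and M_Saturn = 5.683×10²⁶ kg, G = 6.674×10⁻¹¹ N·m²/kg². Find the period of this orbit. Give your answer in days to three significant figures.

μ = GM = 6.674×10⁻¹¹ × 5.683×10²⁶ = 3.793×10¹⁶ m³/s².
r_p = 58230 + 12310 = 70540 km = 7.0540×10⁷ m.
r_a = 58230 + 138100 = 196330 km = 1.9633×10⁸ m.
Semi-major axis a = (r_p + r_a)/2 = (70540 + 1.9633×10⁵)/2 = 1.3344×10⁵ km = 1.334×10⁸ m.
By Kepler's third law T = 2π√(a³/μ) = 2π × 7.914×10³ = 4.973×10⁴ s.
= 0.5756 days.

T ≈ 0.576 days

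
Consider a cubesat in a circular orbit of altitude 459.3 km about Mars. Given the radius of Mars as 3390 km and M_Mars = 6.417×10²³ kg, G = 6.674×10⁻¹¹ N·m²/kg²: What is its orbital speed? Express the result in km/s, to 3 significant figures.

μ = GM = 6.674×10⁻¹¹ × 6.417×10²³ = 4.283×10¹³ m³/s².
r = 3390 + 459.3 = 3849.3 km = 3.8493×10⁶ m.
For a circular orbit v = √(μ/r) = √(4.283×10¹³ / 3.849×10⁶) = √(1.113×10⁷) = 3336 m/s.
That is 3.336 km/s.

v ≈ 3.34 km/s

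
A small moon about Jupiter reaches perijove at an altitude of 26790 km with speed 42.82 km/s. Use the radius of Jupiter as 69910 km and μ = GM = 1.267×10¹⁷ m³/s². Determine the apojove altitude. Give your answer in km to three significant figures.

apojove altitude ≈ 1.55×10⁵ km

r_p = 69910 + 26790 = 96700 km = 9.670×10⁷ m.
Specific energy ε = v²/2 − μ/r = -3.935×10⁸ J/kg, so a = −μ/(2ε) = 1.610×10⁸ m.
The apsides satisfy r_p + r_a = 2a, so the apojove radius is 2a − r_p = 2.253×10⁸ m = 2.2531×10⁵ km.
Apojove altitude = 2.2531×10⁵ − 69910 = 1.5540×10⁵ km.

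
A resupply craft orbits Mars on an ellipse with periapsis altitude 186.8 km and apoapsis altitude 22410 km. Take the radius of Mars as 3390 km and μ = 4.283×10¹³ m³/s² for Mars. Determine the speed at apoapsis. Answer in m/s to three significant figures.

r_p = 3390 + 186.8 = 3576.8 km = 3.5768×10⁶ m.
r_a = 3390 + 22410 = 25800 km = 2.5800×10⁷ m.
Semi-major axis a = (r_p + r_a)/2 = 14688 km = 1.469×10⁷ m.
Vis-viva: v² = μ(2/r − 1/a) = 4.283×10¹³ × (7.752×10⁻⁸ − 6.808×10⁻⁸) = 4.042×10⁵ m²/s².
v = 635.8 m/s.

v ≈ 636 m/s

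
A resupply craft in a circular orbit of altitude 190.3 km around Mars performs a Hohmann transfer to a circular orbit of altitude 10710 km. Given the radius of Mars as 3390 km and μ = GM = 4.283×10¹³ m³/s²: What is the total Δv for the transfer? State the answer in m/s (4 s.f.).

r₁ = 3390 + 190.3 = 3580.3 km = 3.5803×10⁶ m.
r₂ = 3390 + 10710 = 14100 km = 1.4100×10⁷ m.
Transfer ellipse a_t = (r₁ + r₂)/2 = 8.840×10⁶ m.
At r₁: circular v_c1 = √(μ/r₁) = 3459 m/s; transfer-periapsis v_p = √[μ(2/r₁ − 1/a_t)] = 4368 m/s.
Δv₁ = v_p − v_c1 = 909.4 m/s.
At r₂: circular v_c2 = √(μ/r₂) = 1743 m/s; transfer-apoapsis v_a = √[μ(2/r₂ − 1/a_t)] = 1109 m/s.
Δv₂ = v_c2 − v_a = 633.7 m/s.
Total Δv = Δv₁ + Δv₂ = 1543 m/s.

Δv_total ≈ 1543 m/s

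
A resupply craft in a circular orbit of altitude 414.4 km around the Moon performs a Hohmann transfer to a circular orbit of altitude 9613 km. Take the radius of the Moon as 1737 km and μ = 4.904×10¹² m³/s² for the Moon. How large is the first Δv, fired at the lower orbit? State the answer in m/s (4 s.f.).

r₁ = 1737 + 414.4 = 2151.4 km = 2.1514×10⁶ m.
r₂ = 1737 + 9613 = 11350 km = 1.1350×10⁷ m.
Transfer ellipse a_t = (r₁ + r₂)/2 = 6.751×10⁶ m.
At r₁: circular v_c1 = √(μ/r₁) = 1510 m/s; transfer-perilune v_p = √[μ(2/r₁ − 1/a_t)] = 1958 m/s.
Δv₁ = v_p − v_c1 = 447.9 m/s.

Δv ≈ 447.9 m/s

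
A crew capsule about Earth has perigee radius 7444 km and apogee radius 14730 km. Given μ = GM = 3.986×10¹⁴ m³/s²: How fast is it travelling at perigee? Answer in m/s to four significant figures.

v ≈ 8435 m/s

Semi-major axis a = (r_p + r_a)/2 = 11087 km = 1.109×10⁷ m.
Vis-viva: v² = μ(2/r − 1/a) = 3.986×10¹⁴ × (2.687×10⁻⁷ − 9.020×10⁻⁸) = 7.114×10⁷ m²/s².
v = 8435 m/s.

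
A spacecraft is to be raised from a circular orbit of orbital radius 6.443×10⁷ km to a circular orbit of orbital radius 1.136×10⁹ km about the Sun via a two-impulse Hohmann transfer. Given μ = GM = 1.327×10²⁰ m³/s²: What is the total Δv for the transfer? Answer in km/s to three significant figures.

r₁ = 6.443×10⁷ km = 6.443×10¹⁰ m.
r₂ = 1.136×10⁹ km = 1.136×10¹² m.
Transfer ellipse a_t = (r₁ + r₂)/2 = 6.002×10¹¹ m.
At r₁: circular v_c1 = √(μ/r₁) = 45380 m/s; transfer-perihelion v_p = √[μ(2/r₁ − 1/a_t)] = 62430 m/s.
Δv₁ = v_p − v_c1 = 17050 m/s.
At r₂: circular v_c2 = √(μ/r₂) = 10810 m/s; transfer-aphelion v_a = √[μ(2/r₂ − 1/a_t)] = 3541 m/s.
Δv₂ = v_c2 − v_a = 7267 m/s.
Total Δv = Δv₁ + Δv₂ = 24320 m/s = 24.32 km/s.

Δv_total ≈ 24.3 km/s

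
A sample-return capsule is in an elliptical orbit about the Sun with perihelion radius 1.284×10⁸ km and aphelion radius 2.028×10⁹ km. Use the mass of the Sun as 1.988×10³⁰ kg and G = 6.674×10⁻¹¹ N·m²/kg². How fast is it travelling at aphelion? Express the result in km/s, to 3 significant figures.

μ = GM = 6.674×10⁻¹¹ × 1.988×10³⁰ = 1.327×10²⁰ m³/s².
Semi-major axis a = (r_p + r_a)/2 = 1.0782×10⁹ km = 1.078×10¹² m.
Vis-viva: v² = μ(2/r − 1/a) = 1.327×10²⁰ × (9.862×10⁻¹³ − 9.275×10⁻¹³) = 7.791×10⁶ m²/s².
v = 2791 m/s = 2.791 km/s.

v ≈ 2.79 km/s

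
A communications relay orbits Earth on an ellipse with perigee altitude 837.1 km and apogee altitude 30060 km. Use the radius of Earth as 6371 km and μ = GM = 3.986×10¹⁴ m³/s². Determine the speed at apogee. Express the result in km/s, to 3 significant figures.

r_p = 6371 + 837.1 = 7208.1 km = 7.2081×10⁶ m.
r_a = 6371 + 30060 = 36431 km = 3.6431×10⁷ m.
Semi-major axis a = (r_p + r_a)/2 = 21820 km = 2.182×10⁷ m.
Vis-viva: v² = μ(2/r − 1/a) = 3.986×10¹⁴ × (5.490×10⁻⁸ − 4.583×10⁻⁸) = 3.614×10⁶ m²/s².
v = 1901 m/s = 1.901 km/s.

v ≈ 1.90 km/s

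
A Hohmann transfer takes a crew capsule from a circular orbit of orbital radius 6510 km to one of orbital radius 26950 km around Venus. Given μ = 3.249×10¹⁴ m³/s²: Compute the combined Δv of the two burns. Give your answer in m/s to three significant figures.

Δv_total ≈ 3210 m/s

r₁ = 6510 km = 6.510×10⁶ m.
r₂ = 26950 km = 2.695×10⁷ m.
Transfer ellipse a_t = (r₁ + r₂)/2 = 1.673×10⁷ m.
At r₁: circular v_c1 = √(μ/r₁) = 7065 m/s; transfer-periapsis v_p = √[μ(2/r₁ − 1/a_t)] = 8966 m/s.
Δv₁ = v_p − v_c1 = 1902 m/s.
At r₂: circular v_c2 = √(μ/r₂) = 3472 m/s; transfer-apoapsis v_a = √[μ(2/r₂ − 1/a_t)] = 2166 m/s.
Δv₂ = v_c2 − v_a = 1306 m/s.
Total Δv = Δv₁ + Δv₂ = 3208 m/s.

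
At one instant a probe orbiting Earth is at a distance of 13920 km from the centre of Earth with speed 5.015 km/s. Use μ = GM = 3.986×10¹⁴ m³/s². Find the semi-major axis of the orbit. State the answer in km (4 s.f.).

r = 1.392×10⁷ m.
Specific orbital energy ε = v²/2 − μ/r = (5015)²/2 − 3.986×10¹⁴/1.392×10⁷ = -1.606×10⁷ J/kg.
Since ε = −μ/(2a), a = −μ/(2ε) = 1.241×10⁷ m = 12410 km.

a ≈ 12410 km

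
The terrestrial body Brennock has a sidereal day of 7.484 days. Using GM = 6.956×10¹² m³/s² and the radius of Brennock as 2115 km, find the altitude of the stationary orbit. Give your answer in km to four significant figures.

T = 7.484 days = 6.466×10⁵ s.
A synchronous orbit has period T, so by Kepler's third law a = (μT²/4π²)^(1/3).
μT²/4π² = 6.956×10¹² × (6.466×10⁵)² / 39.48 = 7.367×10²² m³.
a = 4.192×10⁷ m = 41921 km.
Altitude h = a − R = 41921 − 2115 = 39806 km.

h_sync ≈ 39810 km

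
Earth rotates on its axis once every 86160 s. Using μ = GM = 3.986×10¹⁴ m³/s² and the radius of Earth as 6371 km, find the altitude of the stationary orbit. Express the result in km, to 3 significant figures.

h_sync ≈ 35800 km

A synchronous orbit has period T, so by Kepler's third law a = (μT²/4π²)^(1/3).
μT²/4π² = 3.986×10¹⁴ × (8.616×10⁴)² / 39.48 = 7.495×10²² m³.
a = 4.216×10⁷ m = 42163 km.
Altitude h = a − R = 42163 − 6371 = 35792 km.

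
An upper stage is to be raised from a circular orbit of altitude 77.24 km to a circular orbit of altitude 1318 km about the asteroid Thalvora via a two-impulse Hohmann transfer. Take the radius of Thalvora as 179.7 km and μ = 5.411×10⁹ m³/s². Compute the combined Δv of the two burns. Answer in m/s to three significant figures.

Δv_total ≈ 72.1 m/s

r₁ = 179.7 + 77.24 = 256.94 km = 2.5694×10⁵ m.
r₂ = 179.7 + 1318 = 1497.7 km = 1.4977×10⁶ m.
Transfer ellipse a_t = (r₁ + r₂)/2 = 8.773×10⁵ m.
At r₁: circular v_c1 = √(μ/r₁) = 145.1 m/s; transfer-periapsis v_p = √[μ(2/r₁ − 1/a_t)] = 189.6 m/s.
Δv₁ = v_p − v_c1 = 44.49 m/s.
At r₂: circular v_c2 = √(μ/r₂) = 60.11 m/s; transfer-apoapsis v_a = √[μ(2/r₂ − 1/a_t)] = 32.53 m/s.
Δv₂ = v_c2 − v_a = 27.58 m/s.
Total Δv = Δv₁ + Δv₂ = 72.07 m/s.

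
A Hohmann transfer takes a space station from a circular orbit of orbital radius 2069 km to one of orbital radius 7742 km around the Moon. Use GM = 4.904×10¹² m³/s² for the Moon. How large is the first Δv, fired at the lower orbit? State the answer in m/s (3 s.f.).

r₁ = 2069 km = 2.069×10⁶ m.
r₂ = 7742 km = 7.742×10⁶ m.
Transfer ellipse a_t = (r₁ + r₂)/2 = 4.906×10⁶ m.
At r₁: circular v_c1 = √(μ/r₁) = 1540 m/s; transfer-perilune v_p = √[μ(2/r₁ − 1/a_t)] = 1934 m/s.
Δv₁ = v_p − v_c1 = 394.6 m/s.

Δv ≈ 395 m/s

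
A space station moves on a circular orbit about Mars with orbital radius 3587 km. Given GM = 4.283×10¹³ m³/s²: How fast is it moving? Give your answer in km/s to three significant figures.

v ≈ 3.46 km/s

r = 3587 km = 3.587×10⁶ m.
For a circular orbit v = √(μ/r) = √(4.283×10¹³ / 3.587×10⁶) = √(1.194×10⁷) = 3455 m/s.
That is 3.455 km/s.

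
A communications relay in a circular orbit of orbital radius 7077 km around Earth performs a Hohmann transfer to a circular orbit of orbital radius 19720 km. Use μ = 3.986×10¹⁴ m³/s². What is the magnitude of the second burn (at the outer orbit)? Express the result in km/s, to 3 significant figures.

Δv ≈ 1.23 km/s

r₁ = 7077 km = 7.077×10⁶ m.
r₂ = 19720 km = 1.972×10⁷ m.
Transfer ellipse a_t = (r₁ + r₂)/2 = 1.340×10⁷ m.
At r₁: circular v_c1 = √(μ/r₁) = 7505 m/s; transfer-perigee v_p = √[μ(2/r₁ − 1/a_t)] = 9105 m/s.
At r₂: circular v_c2 = √(μ/r₂) = 4496 m/s; transfer-apogee v_a = √[μ(2/r₂ − 1/a_t)] = 3267 m/s.
Δv₂ = v_c2 − v_a = 1228 m/s.
= 1.228 km/s.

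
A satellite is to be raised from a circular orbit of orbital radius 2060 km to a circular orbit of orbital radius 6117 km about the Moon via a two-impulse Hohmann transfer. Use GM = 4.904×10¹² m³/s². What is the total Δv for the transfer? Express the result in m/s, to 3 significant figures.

r₁ = 2060 km = 2.060×10⁶ m.
r₂ = 6117 km = 6.117×10⁶ m.
Transfer ellipse a_t = (r₁ + r₂)/2 = 4.088×10⁶ m.
At r₁: circular v_c1 = √(μ/r₁) = 1543 m/s; transfer-perilune v_p = √[μ(2/r₁ − 1/a_t)] = 1887 m/s.
Δv₁ = v_p − v_c1 = 344.3 m/s.
At r₂: circular v_c2 = √(μ/r₂) = 895.4 m/s; transfer-apolune v_a = √[μ(2/r₂ − 1/a_t)] = 635.6 m/s.
Δv₂ = v_c2 − v_a = 259.8 m/s.
Total Δv = Δv₁ + Δv₂ = 604.1 m/s.

Δv_total ≈ 604 m/s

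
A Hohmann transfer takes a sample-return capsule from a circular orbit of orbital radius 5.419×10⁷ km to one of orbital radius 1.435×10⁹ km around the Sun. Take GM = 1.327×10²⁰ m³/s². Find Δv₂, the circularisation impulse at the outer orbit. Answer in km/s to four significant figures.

Δv ≈ 7.022 km/s

r₁ = 5.419×10⁷ km = 5.419×10¹⁰ m.
r₂ = 1.435×10⁹ km = 1.435×10¹² m.
Transfer ellipse a_t = (r₁ + r₂)/2 = 7.446×10¹¹ m.
At r₁: circular v_c1 = √(μ/r₁) = 49490 m/s; transfer-perihelion v_p = √[μ(2/r₁ − 1/a_t)] = 68700 m/s.
At r₂: circular v_c2 = √(μ/r₂) = 9616 m/s; transfer-aphelion v_a = √[μ(2/r₂ − 1/a_t)] = 2594 m/s.
Δv₂ = v_c2 − v_a = 7022 m/s.
= 7.022 km/s.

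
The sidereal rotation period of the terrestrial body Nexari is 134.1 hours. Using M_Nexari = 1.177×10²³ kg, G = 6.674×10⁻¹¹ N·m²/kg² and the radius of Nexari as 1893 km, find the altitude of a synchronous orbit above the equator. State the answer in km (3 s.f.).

μ = GM = 6.674×10⁻¹¹ × 1.177×10²³ = 7.855×10¹² m³/s².
T = 134.1 hours = 4.828×10⁵ s.
A synchronous orbit has period T, so by Kepler's third law a = (μT²/4π²)^(1/3).
μT²/4π² = 7.855×10¹² × (4.828×10⁵)² / 39.48 = 4.637×10²² m³.
a = 3.593×10⁷ m = 35927 km.
Altitude h = a − R = 35927 − 1893 = 34034 km.

h_sync ≈ 34000 km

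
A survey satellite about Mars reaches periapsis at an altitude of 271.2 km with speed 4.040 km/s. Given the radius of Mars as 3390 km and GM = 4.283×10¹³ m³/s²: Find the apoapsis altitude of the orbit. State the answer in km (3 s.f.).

apoapsis altitude ≈ 5060 km

r_p = 3390 + 271.2 = 3661.2 km = 3.661×10⁶ m.
Specific energy ε = v²/2 − μ/r = -3.538×10⁶ J/kg, so a = −μ/(2ε) = 6.054×10⁶ m.
The apsides satisfy r_p + r_a = 2a, so the apoapsis radius is 2a − r_p = 8.446×10⁶ m = 8446.0 km.
Apoapsis altitude = 8446.0 − 3390 = 5056.0 km.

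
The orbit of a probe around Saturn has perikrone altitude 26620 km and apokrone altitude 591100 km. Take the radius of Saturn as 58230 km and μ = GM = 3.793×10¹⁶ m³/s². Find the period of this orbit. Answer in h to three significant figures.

T ≈ 63.0 h

r_p = 58230 + 26620 = 84850 km = 8.4850×10⁷ m.
r_a = 58230 + 591100 = 649330 km = 6.4933×10⁸ m.
Semi-major axis a = (r_p + r_a)/2 = (84850 + 6.4933×10⁵)/2 = 3.6709×10⁵ km = 3.671×10⁸ m.
By Kepler's third law T = 2π√(a³/μ) = 2π × 3.611×10⁴ = 2.269×10⁵ s.
= 63.03 h.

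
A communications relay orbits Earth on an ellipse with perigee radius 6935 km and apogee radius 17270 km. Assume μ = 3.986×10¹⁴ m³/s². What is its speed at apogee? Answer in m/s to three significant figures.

Semi-major axis a = (r_p + r_a)/2 = 12102 km = 1.210×10⁷ m.
Vis-viva: v² = μ(2/r − 1/a) = 3.986×10¹⁴ × (1.158×10⁻⁷ − 8.263×10⁻⁸) = 1.323×10⁷ m²/s².
v = 3637 m/s.

v ≈ 3640 m/s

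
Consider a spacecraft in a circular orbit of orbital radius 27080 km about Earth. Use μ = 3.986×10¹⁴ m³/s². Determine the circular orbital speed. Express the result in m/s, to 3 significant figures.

r = 27080 km = 2.708×10⁷ m.
For a circular orbit v = √(μ/r) = √(3.986×10¹⁴ / 2.708×10⁷) = √(1.472×10⁷) = 3837 m/s.

v ≈ 3840 m/s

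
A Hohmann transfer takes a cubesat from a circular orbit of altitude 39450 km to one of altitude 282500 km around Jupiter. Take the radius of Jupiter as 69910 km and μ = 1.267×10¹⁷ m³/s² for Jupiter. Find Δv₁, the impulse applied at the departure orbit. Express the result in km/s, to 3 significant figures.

r₁ = 69910 + 39450 = 109360 km = 1.0936×10⁸ m.
r₂ = 69910 + 282500 = 352410 km = 3.5241×10⁸ m.
Transfer ellipse a_t = (r₁ + r₂)/2 = 2.309×10⁸ m.
At r₁: circular v_c1 = √(μ/r₁) = 34040 m/s; transfer-perijove v_p = √[μ(2/r₁ − 1/a_t)] = 42050 m/s.
Δv₁ = v_p − v_c1 = 8014 m/s.
= 8.014 km/s.

Δv ≈ 8.01 km/s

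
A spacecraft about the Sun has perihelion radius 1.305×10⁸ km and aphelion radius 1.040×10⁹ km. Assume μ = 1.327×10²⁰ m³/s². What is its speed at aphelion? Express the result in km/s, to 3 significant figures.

Semi-major axis a = (r_p + r_a)/2 = 5.8525×10⁸ km = 5.852×10¹¹ m.
Vis-viva: v² = μ(2/r − 1/a) = 1.327×10²⁰ × (1.923×10⁻¹² − 1.709×10⁻¹²) = 2.845×10⁷ m²/s².
v = 5334 m/s = 5.334 km/s.

v ≈ 5.33 km/s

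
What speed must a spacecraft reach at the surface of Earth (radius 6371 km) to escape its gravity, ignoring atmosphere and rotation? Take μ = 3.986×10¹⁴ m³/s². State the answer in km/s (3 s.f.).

r = R = 6.371×10⁶ m.
Escape speed v_esc = √(2μ/r) = √(2 × 3.986×10¹⁴ / 6.371×10⁶) = √(1.251×10⁸) = 11190 m/s.
= 11.19 km/s.

v_esc ≈ 11.2 km/s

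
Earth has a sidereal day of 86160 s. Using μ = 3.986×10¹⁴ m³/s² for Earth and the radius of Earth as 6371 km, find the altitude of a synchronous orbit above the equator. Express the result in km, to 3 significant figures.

h_sync ≈ 35800 km

A synchronous orbit has period T, so by Kepler's third law a = (μT²/4π²)^(1/3).
μT²/4π² = 3.986×10¹⁴ × (8.616×10⁴)² / 39.48 = 7.495×10²² m³.
a = 4.216×10⁷ m = 42163 km.
Altitude h = a − R = 42163 − 6371 = 35792 km.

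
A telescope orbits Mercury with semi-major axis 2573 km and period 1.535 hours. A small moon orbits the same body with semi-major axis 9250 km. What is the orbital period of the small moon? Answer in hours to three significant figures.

Kepler's third law: T² ∝ a³, so T₂ = T₁ (a₂/a₁)^(3/2).
a₂/a₁ = 3.595, (a₂/a₁)^(3/2) = 6.816.
T₂ = 1.535 × 6.816 = 10.46 hours.

T₂ ≈ 10.5 hours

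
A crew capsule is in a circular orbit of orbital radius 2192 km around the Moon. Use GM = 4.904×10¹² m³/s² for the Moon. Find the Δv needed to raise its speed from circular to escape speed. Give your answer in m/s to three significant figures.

Δv ≈ 620 m/s

r = 2192 km = 2.192×10⁶ m.
Circular speed v_c = √(μ/r) = 1496 m/s.
Escape speed v_esc = √(2μ/r) = √2 × v_c = 2115 m/s.
Δv = v_esc − v_c = 619.6 m/s.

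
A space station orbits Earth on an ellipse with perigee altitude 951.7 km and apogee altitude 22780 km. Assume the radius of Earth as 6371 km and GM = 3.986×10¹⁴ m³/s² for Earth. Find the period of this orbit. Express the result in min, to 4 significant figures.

r_p = 6371 + 951.7 = 7322.7 km = 7.3227×10⁶ m.
r_a = 6371 + 22780 = 29151 km = 2.9151×10⁷ m.
Semi-major axis a = (r_p + r_a)/2 = (7322.7 + 29151)/2 = 18237 km = 1.824×10⁷ m.
By Kepler's third law T = 2π√(a³/μ) = 2π × 3.901×10³ = 2.451×10⁴ s.
= 408.5 min.

T ≈ 408.5 min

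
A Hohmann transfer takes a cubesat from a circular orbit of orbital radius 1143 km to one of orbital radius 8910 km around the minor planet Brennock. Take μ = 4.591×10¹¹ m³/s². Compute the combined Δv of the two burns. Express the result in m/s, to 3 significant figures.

Δv_total ≈ 329 m/s

r₁ = 1143 km = 1.143×10⁶ m.
r₂ = 8910 km = 8.910×10⁶ m.
Transfer ellipse a_t = (r₁ + r₂)/2 = 5.026×10⁶ m.
At r₁: circular v_c1 = √(μ/r₁) = 633.8 m/s; transfer-periapsis v_p = √[μ(2/r₁ − 1/a_t)] = 843.8 m/s.
Δv₁ = v_p − v_c1 = 210.0 m/s.
At r₂: circular v_c2 = √(μ/r₂) = 227.0 m/s; transfer-apoapsis v_a = √[μ(2/r₂ − 1/a_t)] = 108.2 m/s.
Δv₂ = v_c2 − v_a = 118.7 m/s.
Total Δv = Δv₁ + Δv₂ = 328.8 m/s.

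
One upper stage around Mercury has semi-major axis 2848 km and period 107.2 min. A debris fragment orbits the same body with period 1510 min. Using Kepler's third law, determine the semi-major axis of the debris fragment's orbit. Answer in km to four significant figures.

a₂ ≈ 16610 km

Kepler's third law: a³ ∝ T², so a₂ = a₁ (T₂/T₁)^(2/3).
T₂/T₁ = 14.09, (T₂/T₁)^(2/3) = 5.833.
a₂ = 2848 × 5.833 = 16610 km.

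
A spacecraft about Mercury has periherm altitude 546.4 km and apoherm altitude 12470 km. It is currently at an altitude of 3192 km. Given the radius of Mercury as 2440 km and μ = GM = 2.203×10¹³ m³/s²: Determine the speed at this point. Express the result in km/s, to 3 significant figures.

v ≈ 2.32 km/s

r_p = 2440 + 546.4 = 2986.4 km = 2.9864×10⁶ m.
r_a = 2440 + 12470 = 14910 km = 1.4910×10⁷ m.
r = 2440 + 3192 = 5632.0 km = 5.632×10⁶ m.
Semi-major axis a = (r_p + r_a)/2 = 8948.2 km = 8.948×10⁶ m.
Vis-viva: v² = μ(2/r − 1/a) = 2.203×10¹³ × (3.551×10⁻⁷ − 1.118×10⁻⁷) = 5.361×10⁶ m²/s².
v = 2315 m/s = 2.315 km/s.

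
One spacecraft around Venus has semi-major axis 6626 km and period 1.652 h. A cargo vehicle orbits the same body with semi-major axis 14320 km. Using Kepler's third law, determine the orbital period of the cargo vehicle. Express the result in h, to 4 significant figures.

T₂ ≈ 5.249 h

Kepler's third law: T² ∝ a³, so T₂ = T₁ (a₂/a₁)^(3/2).
a₂/a₁ = 2.161, (a₂/a₁)^(3/2) = 3.177.
T₂ = 1.652 × 3.177 = 5.249 h.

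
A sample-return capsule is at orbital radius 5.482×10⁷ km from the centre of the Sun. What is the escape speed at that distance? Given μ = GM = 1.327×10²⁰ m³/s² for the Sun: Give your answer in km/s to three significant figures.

v_esc ≈ 69.6 km/s

r = 5.482×10⁷ km = 5.482×10¹⁰ m.
Escape speed v_esc = √(2μ/r) = √(2 × 1.327×10²⁰ / 5.482×10¹⁰) = √(4.841×10⁹) = 69580 m/s.
= 69.58 km/s.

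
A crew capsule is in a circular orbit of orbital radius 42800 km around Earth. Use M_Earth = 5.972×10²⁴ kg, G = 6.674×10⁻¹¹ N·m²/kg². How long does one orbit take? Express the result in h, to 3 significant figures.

μ = GM = 6.674×10⁻¹¹ × 5.972×10²⁴ = 3.986×10¹⁴ m³/s².
r = 42800 km = 4.280×10⁷ m.
Kepler's third law: T = 2π√(r³/μ) = 2π√((4.280×10⁷)³ / 3.986×10¹⁴).
r³/μ = 1.967×10⁸ s², so T = 2π × 1.403×10⁴ = 8.812×10⁴ s.
Converting: 8.812×10⁴ s ÷ 3600 = 24.48 h.

T ≈ 24.5 h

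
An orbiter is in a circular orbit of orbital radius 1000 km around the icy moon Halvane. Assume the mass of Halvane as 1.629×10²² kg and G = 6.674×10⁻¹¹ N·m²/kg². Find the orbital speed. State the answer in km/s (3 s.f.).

μ = GM = 6.674×10⁻¹¹ × 1.629×10²² = 1.087×10¹² m³/s².
r = 1000 km = 1.000×10⁶ m.
For a circular orbit v = √(μ/r) = √(1.087×10¹² / 1.000×10⁶) = √(1.087×10⁶) = 1043 m/s.
That is 1.043 km/s.

v ≈ 1.04 km/s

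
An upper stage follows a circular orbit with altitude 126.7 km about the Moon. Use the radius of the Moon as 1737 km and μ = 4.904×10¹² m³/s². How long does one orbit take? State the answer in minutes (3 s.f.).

T ≈ 120 minutes

r = 1737 + 126.7 = 1863.7 km = 1.8637×10⁶ m.
Kepler's third law: T = 2π√(r³/μ) = 2π√((1.864×10⁶)³ / 4.904×10¹²).
r³/μ = 1.320×10⁶ s², so T = 2π × 1.149×10³ = 7.219×10³ s.
Converting: 7.219×10³ s ÷ 60.00 = 120.3 minutes.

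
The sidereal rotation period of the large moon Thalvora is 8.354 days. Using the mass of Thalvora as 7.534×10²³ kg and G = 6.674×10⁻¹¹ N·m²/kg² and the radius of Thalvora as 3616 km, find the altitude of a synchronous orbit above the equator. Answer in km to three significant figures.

μ = GM = 6.674×10⁻¹¹ × 7.534×10²³ = 5.028×10¹³ m³/s².
T = 8.354 days = 7.218×10⁵ s.
A synchronous orbit has period T, so by Kepler's third law a = (μT²/4π²)^(1/3).
μT²/4π² = 5.028×10¹³ × (7.218×10⁵)² / 39.48 = 6.635×10²³ m³.
a = 8.722×10⁷ m = 87221 km.
Altitude h = a − R = 87221 − 3616 = 83605 km.

h_sync ≈ 83600 km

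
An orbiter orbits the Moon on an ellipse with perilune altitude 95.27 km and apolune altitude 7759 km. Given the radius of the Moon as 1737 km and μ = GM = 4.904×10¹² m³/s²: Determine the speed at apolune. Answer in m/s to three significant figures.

r_p = 1737 + 95.27 = 1832.3 km = 1.8323×10⁶ m.
r_a = 1737 + 7759 = 9496.0 km = 9.4960×10⁶ m.
Semi-major axis a = (r_p + r_a)/2 = 5664.1 km = 5.664×10⁶ m.
Vis-viva: v² = μ(2/r − 1/a) = 4.904×10¹² × (2.106×10⁻⁷ − 1.765×10⁻⁷) = 1.671×10⁵ m²/s².
v = 408.7 m/s.

v ≈ 409 m/s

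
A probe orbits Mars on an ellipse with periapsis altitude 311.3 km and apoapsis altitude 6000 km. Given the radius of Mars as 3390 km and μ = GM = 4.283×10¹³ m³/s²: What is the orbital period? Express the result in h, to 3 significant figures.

T ≈ 4.47 h

r_p = 3390 + 311.3 = 3701.3 km = 3.7013×10⁶ m.
r_a = 3390 + 6000 = 9390.0 km = 9.3900×10⁶ m.
Semi-major axis a = (r_p + r_a)/2 = (3701.3 + 9390.0)/2 = 6545.6 km = 6.546×10⁶ m.
By Kepler's third law T = 2π√(a³/μ) = 2π × 2.559×10³ = 1.608×10⁴ s.
= 4.466 h.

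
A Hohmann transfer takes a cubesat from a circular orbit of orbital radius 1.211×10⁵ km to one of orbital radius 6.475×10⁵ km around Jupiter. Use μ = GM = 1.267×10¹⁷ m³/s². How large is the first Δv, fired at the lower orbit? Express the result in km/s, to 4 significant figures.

r₁ = 1.211×10⁵ km = 1.211×10⁸ m.
r₂ = 6.475×10⁵ km = 6.475×10⁸ m.
Transfer ellipse a_t = (r₁ + r₂)/2 = 3.843×10⁸ m.
At r₁: circular v_c1 = √(μ/r₁) = 32350 m/s; transfer-perijove v_p = √[μ(2/r₁ − 1/a_t)] = 41990 m/s.
Δv₁ = v_p − v_c1 = 9640 m/s.
= 9.640 km/s.

Δv ≈ 9.640 km/s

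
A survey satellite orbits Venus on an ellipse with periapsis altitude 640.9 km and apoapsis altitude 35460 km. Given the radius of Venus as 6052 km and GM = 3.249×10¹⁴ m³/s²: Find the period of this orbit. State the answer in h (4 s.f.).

T ≈ 11.46 h

r_p = 6052 + 640.9 = 6692.9 km = 6.6929×10⁶ m.
r_a = 6052 + 35460 = 41512 km = 4.1512×10⁷ m.
Semi-major axis a = (r_p + r_a)/2 = (6692.9 + 41512)/2 = 24102 km = 2.410×10⁷ m.
By Kepler's third law T = 2π√(a³/μ) = 2π × 6.565×10³ = 4.125×10⁴ s.
= 11.46 h.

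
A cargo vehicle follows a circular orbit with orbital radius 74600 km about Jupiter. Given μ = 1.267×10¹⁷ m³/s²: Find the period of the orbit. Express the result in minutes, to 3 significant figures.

T ≈ 190 minutes

r = 74600 km = 7.460×10⁷ m.
Kepler's third law: T = 2π√(r³/μ) = 2π√((7.460×10⁷)³ / 1.267×10¹⁷).
r³/μ = 3.277×10⁶ s², so T = 2π × 1.810×10³ = 1.137×10⁴ s.
Converting: 1.137×10⁴ s ÷ 60.00 = 189.6 minutes.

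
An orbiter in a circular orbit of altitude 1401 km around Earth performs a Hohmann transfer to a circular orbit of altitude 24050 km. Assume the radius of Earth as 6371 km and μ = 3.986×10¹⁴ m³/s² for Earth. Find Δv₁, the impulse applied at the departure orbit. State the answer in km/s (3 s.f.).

Δv ≈ 1.88 km/s

r₁ = 6371 + 1401 = 7772.0 km = 7.7720×10⁶ m.
r₂ = 6371 + 24050 = 30421 km = 3.0421×10⁷ m.
Transfer ellipse a_t = (r₁ + r₂)/2 = 1.910×10⁷ m.
At r₁: circular v_c1 = √(μ/r₁) = 7161 m/s; transfer-perigee v_p = √[μ(2/r₁ − 1/a_t)] = 9039 m/s.
Δv₁ = v_p − v_c1 = 1877 m/s.
= 1.877 km/s.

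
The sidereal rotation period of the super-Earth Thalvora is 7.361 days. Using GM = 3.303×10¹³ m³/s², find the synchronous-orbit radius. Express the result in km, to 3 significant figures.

r_sync ≈ 69700 km

T = 7.361 days = 6.360×10⁵ s.
A synchronous orbit has period T, so by Kepler's third law a = (μT²/4π²)^(1/3).
μT²/4π² = 3.303×10¹³ × (6.360×10⁵)² / 39.48 = 3.384×10²³ m³.
a = 6.969×10⁷ m = 69687 km.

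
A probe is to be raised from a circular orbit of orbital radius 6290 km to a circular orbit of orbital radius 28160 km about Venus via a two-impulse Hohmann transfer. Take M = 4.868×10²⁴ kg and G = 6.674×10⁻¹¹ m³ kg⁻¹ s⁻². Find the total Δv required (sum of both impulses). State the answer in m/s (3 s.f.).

Δv_total ≈ 3350 m/s

μ = GM = 6.674×10⁻¹¹ × 4.868×10²⁴ = 3.249×10¹⁴ m³/s².
r₁ = 6290 km = 6.290×10⁶ m.
r₂ = 28160 km = 2.816×10⁷ m.
Transfer ellipse a_t = (r₁ + r₂)/2 = 1.722×10⁷ m.
At r₁: circular v_c1 = √(μ/r₁) = 7187 m/s; transfer-periapsis v_p = √[μ(2/r₁ − 1/a_t)] = 9189 m/s.
Δv₁ = v_p − v_c1 = 2002 m/s.
At r₂: circular v_c2 = √(μ/r₂) = 3397 m/s; transfer-apoapsis v_a = √[μ(2/r₂ − 1/a_t)] = 2053 m/s.
Δv₂ = v_c2 − v_a = 1344 m/s.
Total Δv = Δv₁ + Δv₂ = 3346 m/s.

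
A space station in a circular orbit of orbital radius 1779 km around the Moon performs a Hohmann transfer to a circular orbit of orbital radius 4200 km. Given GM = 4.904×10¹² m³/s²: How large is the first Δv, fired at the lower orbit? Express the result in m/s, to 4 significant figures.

Δv ≈ 307.6 m/s

r₁ = 1779 km = 1.779×10⁶ m.
r₂ = 4200 km = 4.200×10⁶ m.
Transfer ellipse a_t = (r₁ + r₂)/2 = 2.990×10⁶ m.
At r₁: circular v_c1 = √(μ/r₁) = 1660 m/s; transfer-perilune v_p = √[μ(2/r₁ − 1/a_t)] = 1968 m/s.
Δv₁ = v_p − v_c1 = 307.6 m/s.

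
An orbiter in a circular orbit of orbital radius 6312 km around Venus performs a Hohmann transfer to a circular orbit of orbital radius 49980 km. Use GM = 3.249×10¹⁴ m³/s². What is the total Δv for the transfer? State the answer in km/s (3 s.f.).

r₁ = 6312 km = 6.312×10⁶ m.
r₂ = 49980 km = 4.998×10⁷ m.
Transfer ellipse a_t = (r₁ + r₂)/2 = 2.815×10⁷ m.
At r₁: circular v_c1 = √(μ/r₁) = 7174 m/s; transfer-periapsis v_p = √[μ(2/r₁ − 1/a_t)] = 9561 m/s.
Δv₁ = v_p − v_c1 = 2386 m/s.
At r₂: circular v_c2 = √(μ/r₂) = 2550 m/s; transfer-apoapsis v_a = √[μ(2/r₂ − 1/a_t)] = 1207 m/s.
Δv₂ = v_c2 − v_a = 1342 m/s.
Total Δv = Δv₁ + Δv₂ = 3728 m/s = 3.728 km/s.

Δv_total ≈ 3.73 km/s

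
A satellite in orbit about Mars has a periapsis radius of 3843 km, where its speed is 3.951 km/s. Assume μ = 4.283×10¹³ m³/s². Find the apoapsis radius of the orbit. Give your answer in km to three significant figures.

r_p = 3.843×10⁶ m.
Specific energy ε = v²/2 − μ/r = -3.340×10⁶ J/kg, so a = −μ/(2ε) = 6.412×10⁶ m.
The apsides satisfy r_p + r_a = 2a, so the apoapsis radius is 2a − r_p = 8.981×10⁶ m = 8981.4 km.

apoapsis radius ≈ 8980 km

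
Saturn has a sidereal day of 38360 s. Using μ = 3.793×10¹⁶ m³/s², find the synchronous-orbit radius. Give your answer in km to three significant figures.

r_sync ≈ 1.12×10⁵ km

A synchronous orbit has period T, so by Kepler's third law a = (μT²/4π²)^(1/3).
μT²/4π² = 3.793×10¹⁶ × (3.836×10⁴)² / 39.48 = 1.414×10²⁴ m³.
a = 1.122×10⁸ m = 1.1223×10⁵ km.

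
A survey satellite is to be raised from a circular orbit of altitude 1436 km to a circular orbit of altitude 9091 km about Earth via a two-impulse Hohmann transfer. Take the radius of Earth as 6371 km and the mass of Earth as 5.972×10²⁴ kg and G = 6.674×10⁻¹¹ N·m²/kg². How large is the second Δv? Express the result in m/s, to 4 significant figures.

Δv ≈ 918.2 m/s

μ = GM = 6.674×10⁻¹¹ × 5.972×10²⁴ = 3.986×10¹⁴ m³/s².
r₁ = 6371 + 1436 = 7807.0 km = 7.8070×10⁶ m.
r₂ = 6371 + 9091 = 15462 km = 1.5462×10⁷ m.
Transfer ellipse a_t = (r₁ + r₂)/2 = 1.163×10⁷ m.
At r₁: circular v_c1 = √(μ/r₁) = 7145 m/s; transfer-perigee v_p = √[μ(2/r₁ − 1/a_t)] = 8237 m/s.
At r₂: circular v_c2 = √(μ/r₂) = 5077 m/s; transfer-apogee v_a = √[μ(2/r₂ − 1/a_t)] = 4159 m/s.
Δv₂ = v_c2 − v_a = 918.2 m/s.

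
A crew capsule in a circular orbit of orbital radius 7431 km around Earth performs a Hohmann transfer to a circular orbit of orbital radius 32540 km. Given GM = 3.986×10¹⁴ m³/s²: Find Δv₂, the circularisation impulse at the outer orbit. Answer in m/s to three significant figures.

r₁ = 7431 km = 7.431×10⁶ m.
r₂ = 32540 km = 3.254×10⁷ m.
Transfer ellipse a_t = (r₁ + r₂)/2 = 1.999×10⁷ m.
At r₁: circular v_c1 = √(μ/r₁) = 7324 m/s; transfer-perigee v_p = √[μ(2/r₁ − 1/a_t)] = 9345 m/s.
At r₂: circular v_c2 = √(μ/r₂) = 3500 m/s; transfer-apogee v_a = √[μ(2/r₂ − 1/a_t)] = 2134 m/s.
Δv₂ = v_c2 − v_a = 1366 m/s.

Δv ≈ 1370 m/s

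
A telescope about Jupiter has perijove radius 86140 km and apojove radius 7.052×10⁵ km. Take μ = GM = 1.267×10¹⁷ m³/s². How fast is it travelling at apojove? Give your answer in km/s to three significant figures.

Semi-major axis a = (r_p + r_a)/2 = 3.9567×10⁵ km = 3.957×10⁸ m.
Vis-viva: v² = μ(2/r − 1/a) = 1.267×10¹⁷ × (2.836×10⁻⁹ − 2.527×10⁻⁹) = 3.911×10⁷ m²/s².
v = 6254 m/s = 6.254 km/s.

v ≈ 6.25 km/s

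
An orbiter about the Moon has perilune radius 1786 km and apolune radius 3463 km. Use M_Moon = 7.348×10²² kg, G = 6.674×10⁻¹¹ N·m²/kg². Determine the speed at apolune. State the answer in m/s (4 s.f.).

μ = GM = 6.674×10⁻¹¹ × 7.348×10²² = 4.904×10¹² m³/s².
Semi-major axis a = (r_p + r_a)/2 = 2624.5 km = 2.624×10⁶ m.
Vis-viva: v² = μ(2/r − 1/a) = 4.904×10¹² × (5.775×10⁻⁷ − 3.810×10⁻⁷) = 9.637×10⁵ m²/s².
v = 981.7 m/s.

v ≈ 981.7 m/s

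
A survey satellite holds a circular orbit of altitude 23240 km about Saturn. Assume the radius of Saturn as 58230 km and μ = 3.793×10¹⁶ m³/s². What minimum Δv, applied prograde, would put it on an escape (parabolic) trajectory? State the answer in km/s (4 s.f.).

r = 58230 + 23240 = 81470 km = 8.1470×10⁷ m.
Circular speed v_c = √(μ/r) = 21580 m/s.
Escape speed v_esc = √(2μ/r) = √2 × v_c = 30510 m/s.
Δv = v_esc − v_c = 8938 m/s = 8.938 km/s.

Δv ≈ 8.938 km/s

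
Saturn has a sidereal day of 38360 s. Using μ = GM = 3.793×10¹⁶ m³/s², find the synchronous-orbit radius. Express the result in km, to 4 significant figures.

A synchronous orbit has period T, so by Kepler's third law a = (μT²/4π²)^(1/3).
μT²/4π² = 3.793×10¹⁶ × (3.836×10⁴)² / 39.48 = 1.414×10²⁴ m³.
a = 1.122×10⁸ m = 1.1223×10⁵ km.

r_sync ≈ 1.122×10⁵ km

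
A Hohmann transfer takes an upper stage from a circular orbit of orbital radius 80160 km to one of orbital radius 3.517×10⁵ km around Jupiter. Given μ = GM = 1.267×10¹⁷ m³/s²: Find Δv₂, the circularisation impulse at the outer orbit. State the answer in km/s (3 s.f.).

r₁ = 80160 km = 8.016×10⁷ m.
r₂ = 3.517×10⁵ km = 3.517×10⁸ m.
Transfer ellipse a_t = (r₁ + r₂)/2 = 2.159×10⁸ m.
At r₁: circular v_c1 = √(μ/r₁) = 39760 m/s; transfer-perijove v_p = √[μ(2/r₁ − 1/a_t)] = 50740 m/s.
At r₂: circular v_c2 = √(μ/r₂) = 18980 m/s; transfer-apojove v_a = √[μ(2/r₂ − 1/a_t)] = 11560 m/s.
Δv₂ = v_c2 − v_a = 7416 m/s.
= 7.416 km/s.

Δv ≈ 7.42 km/s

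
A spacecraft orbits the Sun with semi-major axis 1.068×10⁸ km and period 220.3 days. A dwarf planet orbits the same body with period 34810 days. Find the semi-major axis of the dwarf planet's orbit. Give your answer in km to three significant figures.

Kepler's third law: a³ ∝ T², so a₂ = a₁ (T₂/T₁)^(2/3).
T₂/T₁ = 158.0, (T₂/T₁)^(2/3) = 29.23.
a₂ = 1.068×10⁸ × 29.23 = 3.122×10⁹ km.

a₂ ≈ 3.12×10⁹ km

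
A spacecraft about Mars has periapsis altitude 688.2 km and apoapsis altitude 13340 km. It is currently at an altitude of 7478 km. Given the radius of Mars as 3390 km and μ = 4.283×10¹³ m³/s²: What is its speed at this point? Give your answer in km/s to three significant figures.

r_p = 3390 + 688.2 = 4078.2 km = 4.0782×10⁶ m.
r_a = 3390 + 13340 = 16730 km = 1.6730×10⁷ m.
r = 3390 + 7478 = 10868 km = 1.087×10⁷ m.
Semi-major axis a = (r_p + r_a)/2 = 10404 km = 1.040×10⁷ m.
Vis-viva: v² = μ(2/r − 1/a) = 4.283×10¹³ × (1.840×10⁻⁷ − 9.612×10⁻⁸) = 3.765×10⁶ m²/s².
v = 1940 m/s = 1.940 km/s.

v ≈ 1.94 km/s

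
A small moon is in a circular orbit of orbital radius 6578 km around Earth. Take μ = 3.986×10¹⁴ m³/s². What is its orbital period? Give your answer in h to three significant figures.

T ≈ 1.47 h

r = 6578 km = 6.578×10⁶ m.
Kepler's third law: T = 2π√(r³/μ) = 2π√((6.578×10⁶)³ / 3.986×10¹⁴).
r³/μ = 7.141×10⁵ s², so T = 2π × 8.450×10² = 5.309×10³ s.
Converting: 5.309×10³ s ÷ 3600 = 1.475 h.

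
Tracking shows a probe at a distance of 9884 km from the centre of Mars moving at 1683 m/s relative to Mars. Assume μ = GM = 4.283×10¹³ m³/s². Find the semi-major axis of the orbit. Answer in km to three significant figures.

r = 9.884×10⁶ m.
Specific orbital energy ε = v²/2 − μ/r = (1683)²/2 − 4.283×10¹³/9.884×10⁶ = -2.917×10⁶ J/kg.
Since ε = −μ/(2a), a = −μ/(2ε) = 7.341×10⁶ m = 7341.4 km.

a ≈ 7340 km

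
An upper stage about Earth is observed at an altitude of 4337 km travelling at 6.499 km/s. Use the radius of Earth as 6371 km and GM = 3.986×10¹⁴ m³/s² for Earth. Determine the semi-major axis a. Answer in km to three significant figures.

a ≈ 12400 km

r = 6371 + 4337 = 10708 km = 1.071×10⁷ m.
Vis-viva rearranged: 1/a = 2/r − v²/μ = 1.868×10⁻⁷ − 1.060×10⁻⁷ = 8.081×10⁻⁸ m⁻¹.
a = 1.237×10⁷ m = 12374 km.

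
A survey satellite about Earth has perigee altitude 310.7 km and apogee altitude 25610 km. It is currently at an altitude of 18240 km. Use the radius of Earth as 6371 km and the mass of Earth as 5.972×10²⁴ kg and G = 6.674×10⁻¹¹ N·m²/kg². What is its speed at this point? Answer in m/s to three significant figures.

v ≈ 3430 m/s

μ = GM = 6.674×10⁻¹¹ × 5.972×10²⁴ = 3.986×10¹⁴ m³/s².
r_p = 6371 + 310.7 = 6681.7 km = 6.6817×10⁶ m.
r_a = 6371 + 25610 = 31981 km = 3.1981×10⁷ m.
r = 6371 + 18240 = 24611 km = 2.461×10⁷ m.
Semi-major axis a = (r_p + r_a)/2 = 19331 km = 1.933×10⁷ m.
Vis-viva: v² = μ(2/r − 1/a) = 3.986×10¹⁴ × (8.126×10⁻⁸ − 5.173×10⁻⁸) = 1.177×10⁷ m²/s².
v = 3431 m/s.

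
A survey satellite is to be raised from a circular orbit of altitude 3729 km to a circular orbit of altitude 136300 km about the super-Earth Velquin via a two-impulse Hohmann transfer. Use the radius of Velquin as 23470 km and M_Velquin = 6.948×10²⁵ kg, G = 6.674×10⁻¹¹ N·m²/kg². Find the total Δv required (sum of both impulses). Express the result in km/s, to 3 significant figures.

Δv_total ≈ 6.49 km/s

μ = GM = 6.674×10⁻¹¹ × 6.948×10²⁵ = 4.637×10¹⁵ m³/s².
r₁ = 23470 + 3729 = 27199 km = 2.7199×10⁷ m.
r₂ = 23470 + 136300 = 159770 km = 1.5977×10⁸ m.
Transfer ellipse a_t = (r₁ + r₂)/2 = 9.348×10⁷ m.
At r₁: circular v_c1 = √(μ/r₁) = 13060 m/s; transfer-periapsis v_p = √[μ(2/r₁ − 1/a_t)] = 17070 m/s.
Δv₁ = v_p − v_c1 = 4013 m/s.
At r₂: circular v_c2 = √(μ/r₂) = 5387 m/s; transfer-apoapsis v_a = √[μ(2/r₂ − 1/a_t)] = 2906 m/s.
Δv₂ = v_c2 − v_a = 2481 m/s.
Total Δv = Δv₁ + Δv₂ = 6494 m/s = 6.494 km/s.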